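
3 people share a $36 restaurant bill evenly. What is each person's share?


Total bill: $36
Number of people: 3
Each pays: $36 / 3 = $12

$12


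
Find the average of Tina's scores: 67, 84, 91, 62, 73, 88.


Add the scores:
67 + 84 + 91 + 62 + 73 + 88 = 465
Divide by the number of tests:
465 / 6 = 77.5

77.5


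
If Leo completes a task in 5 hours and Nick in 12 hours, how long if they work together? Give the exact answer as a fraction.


Leo's rate: 1/5 of the job per hour
Nick's rate: 1/12 of the job per hour
Combined rate: 1/5 + 1/12 = 17/60 per hour
Time = 1 / (17/60) = 60/17 hours (≈ 3.53 hours)

60/17 hours


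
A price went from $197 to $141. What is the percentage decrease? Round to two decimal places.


Find the absolute change:
|141 - 197| = 56
Divide by original and multiply by 100:
56 / 197 x 100 = 28.4263...% ≈ 28.43%

28.43%


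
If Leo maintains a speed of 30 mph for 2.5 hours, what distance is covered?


Use the formula: distance = speed x time
Speed = 30 mph, Time = 2.5 hours
30 x 2.5 = 75 miles

75 miles


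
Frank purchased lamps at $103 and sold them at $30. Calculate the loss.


Selling price = $30
Cost price = $103
Loss = cost price - selling price:
Loss = $103 - $30 = $73

$73


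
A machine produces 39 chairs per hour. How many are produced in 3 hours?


Production rate: 39 chairs per hour
Time: 3 hours
Total: 39 x 3 = 117 chairs

117 chairs


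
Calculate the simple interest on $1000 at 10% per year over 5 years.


Use the formula I = P x R x T / 100
P x R x T = 1000 x 10 x 5 = 50000
I = 50000 / 100 = $500

$500


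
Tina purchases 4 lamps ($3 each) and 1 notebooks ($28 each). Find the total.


Cost of lamps:
4 x $3 = $12
Cost of notebooks:
1 x $28 = $28
Add both:
$12 + $28 = $40

$40


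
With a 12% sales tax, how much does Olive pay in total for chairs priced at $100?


Calculate the tax:
12% of $100 = $12
Add tax to price:
$100 + $12 = $112

$112


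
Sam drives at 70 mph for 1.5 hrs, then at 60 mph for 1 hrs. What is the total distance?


Leg 1 distance:
70 x 1.5 = 105 miles
Leg 2 distance:
60 x 1 = 60 miles
Total distance:
105 + 60 = 165 miles

165 miles


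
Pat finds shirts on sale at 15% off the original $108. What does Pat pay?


Calculate the discount amount:
15% of $108 = $16.20
Subtract from original:
$108 - $16.20 = $91.80

$91.80


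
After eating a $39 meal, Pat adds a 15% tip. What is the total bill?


Calculate the tip:
15% of $39 = $5.85
Add tip to meal cost:
$39 + $5.85 = $44.85

$44.85


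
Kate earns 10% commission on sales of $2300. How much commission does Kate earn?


Convert rate to decimal:
10% = 0.1
Multiply by sales:
$2300 x 0.1 = $230

$230


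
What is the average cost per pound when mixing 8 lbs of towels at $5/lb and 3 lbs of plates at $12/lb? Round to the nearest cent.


Cost of towels:
8 x $5 = $40
Cost of plates:
3 x $12 = $36
Total cost: $40 + $36 = $76
Total weight: 11 lbs
Average: $76 / 11 = $6.9090... ≈ $6.91/lb

$6.91/lb


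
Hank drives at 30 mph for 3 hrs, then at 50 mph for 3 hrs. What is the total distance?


Leg 1 distance:
30 x 3 = 90 miles
Leg 2 distance:
50 x 3 = 150 miles
Total distance:
90 + 150 = 240 miles

240 miles


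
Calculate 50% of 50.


Convert percentage to decimal:
50% = 0.5
Multiply:
50 x 0.5 = 25

25


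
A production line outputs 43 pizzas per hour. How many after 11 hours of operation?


Production rate: 43 pizzas per hour
Time: 11 hours
Total: 43 x 11 = 473 pizzas

473 pizzas


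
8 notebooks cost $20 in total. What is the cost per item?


Total cost: $20
Number of items: 8
Unit price: $20 / 8 = $2.50

$2.50


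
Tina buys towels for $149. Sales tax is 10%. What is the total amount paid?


Calculate the tax:
10% of $149 = $14.90
Add tax to price:
$149 + $14.90 = $163.90

$163.90


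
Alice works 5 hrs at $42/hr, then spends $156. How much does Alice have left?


Calculate earnings:
5 x $42 = $210
Subtract spending:
$210 - $156 = $54

$54


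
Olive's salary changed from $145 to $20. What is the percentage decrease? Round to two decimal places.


Find the absolute change:
|20 - 145| = 125
Divide by original and multiply by 100:
125 / 145 x 100 = 86.2068...% ≈ 86.21%

86.21%


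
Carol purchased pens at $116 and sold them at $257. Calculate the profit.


Selling price = $257
Cost price = $116
Profit = selling price - cost price:
Profit = $257 - $116 = $141

$141


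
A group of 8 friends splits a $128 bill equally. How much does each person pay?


Total bill: $128
Number of people: 8
Each pays: $128 / 8 = $16

$16


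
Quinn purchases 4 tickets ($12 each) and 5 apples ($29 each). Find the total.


Cost of tickets:
4 x $12 = $48
Cost of apples:
5 x $29 = $145
Add both:
$48 + $145 = $193

$193


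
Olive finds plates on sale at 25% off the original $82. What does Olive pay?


Calculate the discount amount:
25% of $82 = $20.50
Subtract from original:
$82 - $20.50 = $61.50

$61.50


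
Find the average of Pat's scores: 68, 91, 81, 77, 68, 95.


Add the scores:
68 + 91 + 81 + 77 + 68 + 95 = 480
Divide by the number of tests:
480 / 6 = 80

80


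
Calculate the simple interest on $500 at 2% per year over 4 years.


Use the formula I = P x R x T / 100
P x R x T = 500 x 2 x 4 = 4000
I = 4000 / 100 = $40

$40


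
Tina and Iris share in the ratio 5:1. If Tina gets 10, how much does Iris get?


Find the multiplier:
10 / 5 = 2
Apply to Iris's share:
1 x 2 = 2

2


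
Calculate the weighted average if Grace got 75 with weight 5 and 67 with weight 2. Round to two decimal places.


Weighted sum:
5 x 75 + 2 x 67 = 509
Total weight:
5 + 2 = 7
Weighted average:
509 / 7 = 72.7142... ≈ 72.71

72.71


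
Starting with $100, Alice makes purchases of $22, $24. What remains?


Add up expenses:
$22 + $24 = $46
Subtract from budget:
$100 - $46 = $54

$54


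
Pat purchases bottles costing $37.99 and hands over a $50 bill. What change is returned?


Start with the amount paid:
$50
Subtract the price:
$50 - $37.99 = $12.01

$12.01


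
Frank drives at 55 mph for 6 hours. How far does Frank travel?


Use the formula: distance = speed x time
Speed = 55 mph, Time = 6 hours
55 x 6 = 330 miles

330 miles


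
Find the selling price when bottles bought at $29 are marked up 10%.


Calculate the markup amount:
10% of $29 = $2.90
Add to cost:
$29 + $2.90 = $31.90

$31.90


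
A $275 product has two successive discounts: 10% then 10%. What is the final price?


First discount:
10% of $275 = $27.50
Price after first discount:
$275 - $27.50 = $247.50
Second discount:
10% of $247.50 = $24.75
Final price:
$247.50 - $24.75 = $222.75

$222.75


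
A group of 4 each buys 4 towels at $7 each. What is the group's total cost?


Cost per person:
4 x $7 = $28
Group total:
4 x $28 = $112

$112


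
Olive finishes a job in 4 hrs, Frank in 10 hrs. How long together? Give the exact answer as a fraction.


Olive's rate: 1/4 of the job per hour
Frank's rate: 1/10 of the job per hour
Combined rate: 1/4 + 1/10 = 7/20 per hour
Time = 1 / (7/20) = 20/7 hours (≈ 2.86 hours)

20/7 hours


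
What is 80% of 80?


Convert percentage to decimal:
80% = 0.8
Multiply:
80 x 0.8 = 64

64


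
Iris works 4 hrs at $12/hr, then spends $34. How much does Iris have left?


Calculate earnings:
4 x $12 = $48
Subtract spending:
$48 - $34 = $14

$14


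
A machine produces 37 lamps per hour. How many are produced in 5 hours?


Production rate: 37 lamps per hour
Time: 5 hours
Total: 37 x 5 = 185 lamps

185 lamps


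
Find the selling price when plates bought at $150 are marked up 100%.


Calculate the markup amount:
100% of $150 = $150
Add to cost:
$150 + $150 = $300

$300


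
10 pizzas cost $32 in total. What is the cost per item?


Total cost: $32
Number of items: 10
Unit price: $32 / 10 = $3.20

$3.20


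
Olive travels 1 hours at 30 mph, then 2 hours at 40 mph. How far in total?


Leg 1 distance:
30 x 1 = 30 miles
Leg 2 distance:
40 x 2 = 80 miles
Total distance:
30 + 80 = 110 miles

110 miles


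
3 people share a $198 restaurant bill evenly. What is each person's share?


Total bill: $198
Number of people: 3
Each pays: $198 / 3 = $66

$66


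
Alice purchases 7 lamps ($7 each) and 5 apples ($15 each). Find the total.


Cost of lamps:
7 x $7 = $49
Cost of apples:
5 x $15 = $75
Add both:
$49 + $75 = $124

$124


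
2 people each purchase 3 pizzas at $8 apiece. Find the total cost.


Cost per person:
3 x $8 = $24
Group total:
2 x $24 = $48

$48


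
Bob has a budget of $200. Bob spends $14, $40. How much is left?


Add up expenses:
$14 + $40 = $54
Subtract from budget:
$200 - $54 = $146

$146


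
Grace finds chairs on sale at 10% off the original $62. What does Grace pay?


Calculate the discount amount:
10% of $62 = $6.20
Subtract from original:
$62 - $6.20 = $55.80

$55.80


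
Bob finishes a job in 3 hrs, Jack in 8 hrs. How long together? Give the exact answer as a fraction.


Bob's rate: 1/3 of the job per hour
Jack's rate: 1/8 of the job per hour
Combined rate: 1/3 + 1/8 = 11/24 per hour
Time = 1 / (11/24) = 24/11 hours (≈ 2.18 hours)

24/11 hours


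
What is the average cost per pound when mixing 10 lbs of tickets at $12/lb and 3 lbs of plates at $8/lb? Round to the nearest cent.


Cost of tickets:
10 x $12 = $120
Cost of plates:
3 x $8 = $24
Total cost: $120 + $24 = $144
Total weight: 13 lbs
Average: $144 / 13 = $11.0769... ≈ $11.08/lb

$11.08/lb


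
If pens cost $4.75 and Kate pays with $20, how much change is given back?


Start with the amount paid:
$20
Subtract the price:
$20 - $4.75 = $15.25

$15.25


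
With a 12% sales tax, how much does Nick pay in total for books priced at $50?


Calculate the tax:
12% of $50 = $6
Add tax to price:
$50 + $6 = $56

$56


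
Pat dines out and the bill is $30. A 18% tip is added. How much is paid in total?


Calculate the tip:
18% of $30 = $5.40
Add tip to meal cost:
$30 + $5.40 = $35.40

$35.40


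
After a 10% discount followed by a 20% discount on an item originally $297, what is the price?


First discount:
10% of $297 = $29.70
Price after first discount:
$297 - $29.70 = $267.30
Second discount:
20% of $267.30 = $53.46
Final price:
$267.30 - $53.46 = $213.84

$213.84


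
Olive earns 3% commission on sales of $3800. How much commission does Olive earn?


Convert rate to decimal:
3% = 0.03
Multiply by sales:
$3800 x 0.03 = $114

$114


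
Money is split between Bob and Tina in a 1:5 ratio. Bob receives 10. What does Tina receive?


Find the multiplier:
10 / 1 = 10
Apply to Tina's share:
5 x 10 = 50

50


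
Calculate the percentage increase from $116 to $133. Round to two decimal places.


Find the absolute change:
|133 - 116| = 17
Divide by original and multiply by 100:
17 / 116 x 100 = 14.6551...% ≈ 14.66%

14.66%


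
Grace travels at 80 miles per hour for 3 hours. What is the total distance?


Use the formula: distance = speed x time
Speed = 80 mph, Time = 3 hours
80 x 3 = 240 miles

240 miles


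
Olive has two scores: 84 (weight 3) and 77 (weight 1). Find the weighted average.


Weighted sum:
3 x 84 + 1 x 77 = 329
Total weight:
3 + 1 = 4
Weighted average:
329 / 4 = 82.25

82.25


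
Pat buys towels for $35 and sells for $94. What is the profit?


Selling price = $94
Cost price = $35
Profit = selling price - cost price:
Profit = $94 - $35 = $59

$59


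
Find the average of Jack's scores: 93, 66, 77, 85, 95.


Add the scores:
93 + 66 + 77 + 85 + 95 = 416
Divide by the number of tests:
416 / 5 = 83.2

83.2


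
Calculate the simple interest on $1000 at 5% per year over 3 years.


Use the formula I = P x R x T / 100
P x R x T = 1000 x 5 x 3 = 15000
I = 15000 / 100 = $150

$150


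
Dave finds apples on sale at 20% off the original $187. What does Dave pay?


Calculate the discount amount:
20% of $187 = $37.40
Subtract from original:
$187 - $37.40 = $149.60

$149.60


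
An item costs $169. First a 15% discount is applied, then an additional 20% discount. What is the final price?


First discount:
15% of $169 = $25.35
Price after first discount:
$169 - $25.35 = $143.65
Second discount:
20% of $143.65 = $28.73
Final price:
$143.65 - $28.73 = $114.92

$114.92


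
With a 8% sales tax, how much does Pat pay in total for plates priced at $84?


Calculate the tax:
8% of $84 = $6.72
Add tax to price:
$84 + $6.72 = $90.72

$90.72


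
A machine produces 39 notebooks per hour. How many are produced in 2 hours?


Production rate: 39 notebooks per hour
Time: 2 hours
Total: 39 x 2 = 78 notebooks

78 notebooks


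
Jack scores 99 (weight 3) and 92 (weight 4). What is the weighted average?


Weighted sum:
3 x 99 + 4 x 92 = 665
Total weight:
3 + 4 = 7
Weighted average:
665 / 7 = 95

95


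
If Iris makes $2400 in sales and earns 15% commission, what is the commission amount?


Convert rate to decimal:
15% = 0.15
Multiply by sales:
$2400 x 0.15 = $360

$360


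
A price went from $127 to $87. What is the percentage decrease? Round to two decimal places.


Find the absolute change:
|87 - 127| = 40
Divide by original and multiply by 100:
40 / 127 x 100 = 31.4960...% ≈ 31.5%

31.5%


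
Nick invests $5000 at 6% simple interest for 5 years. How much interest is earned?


Use the formula I = P x R x T / 100
P x R x T = 5000 x 6 x 5 = 150000
I = 150000 / 100 = $1500

$1500


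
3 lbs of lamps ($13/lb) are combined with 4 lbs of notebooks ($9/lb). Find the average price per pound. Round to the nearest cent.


Cost of lamps:
3 x $13 = $39
Cost of notebooks:
4 x $9 = $36
Total cost: $39 + $36 = $75
Total weight: 7 lbs
Average: $75 / 7 = $10.7142... ≈ $10.71/lb

$10.71/lb


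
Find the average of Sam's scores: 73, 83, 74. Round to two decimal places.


Add the scores:
73 + 83 + 74 = 230
Divide by the number of tests:
230 / 3 = 76.6666... ≈ 76.67

76.67


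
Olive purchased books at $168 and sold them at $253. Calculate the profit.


Selling price = $253
Cost price = $168
Profit = selling price - cost price:
Profit = $253 - $168 = $85

$85


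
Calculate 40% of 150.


Convert percentage to decimal:
40% = 0.4
Multiply:
150 x 0.4 = 60

60


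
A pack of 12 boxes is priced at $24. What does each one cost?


Total cost: $24
Number of items: 12
Unit price: $24 / 12 = $2

$2


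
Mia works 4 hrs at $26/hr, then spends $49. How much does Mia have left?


Calculate earnings:
4 x $26 = $104
Subtract spending:
$104 - $49 = $55

$55


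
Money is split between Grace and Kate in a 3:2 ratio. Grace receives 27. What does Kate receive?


Find the multiplier:
27 / 3 = 9
Apply to Kate's share:
2 x 9 = 18

18


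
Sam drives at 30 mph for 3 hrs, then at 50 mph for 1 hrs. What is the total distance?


Leg 1 distance:
30 x 3 = 90 miles
Leg 2 distance:
50 x 1 = 50 miles
Total distance:
90 + 50 = 140 miles

140 miles


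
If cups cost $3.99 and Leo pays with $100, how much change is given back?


Start with the amount paid:
$100
Subtract the price:
$100 - $3.99 = $96.01

$96.01


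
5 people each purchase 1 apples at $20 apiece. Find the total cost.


Cost per person:
1 x $20 = $20
Group total:
5 x $20 = $100

$100


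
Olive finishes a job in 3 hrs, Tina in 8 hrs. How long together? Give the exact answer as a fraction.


Olive's rate: 1/3 of the job per hour
Tina's rate: 1/8 of the job per hour
Combined rate: 1/3 + 1/8 = 11/24 per hour
Time = 1 / (11/24) = 24/11 hours (≈ 2.18 hours)

24/11 hours


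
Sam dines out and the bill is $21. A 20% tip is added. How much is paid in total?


Calculate the tip:
20% of $21 = $4.20
Add tip to meal cost:
$21 + $4.20 = $25.20

$25.20


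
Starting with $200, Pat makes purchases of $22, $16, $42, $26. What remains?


Add up expenses:
$22 + $16 + $42 + $26 = $106
Subtract from budget:
$200 - $106 = $94

$94


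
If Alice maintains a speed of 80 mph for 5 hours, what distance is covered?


Use the formula: distance = speed x time
Speed = 80 mph, Time = 5 hours
80 x 5 = 400 miles

400 miles


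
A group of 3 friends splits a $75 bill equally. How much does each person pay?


Total bill: $75
Number of people: 3
Each pays: $75 / 3 = $25

$25


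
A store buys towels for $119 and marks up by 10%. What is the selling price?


Calculate the markup amount:
10% of $119 = $11.90
Add to cost:
$119 + $11.90 = $130.90

$130.90


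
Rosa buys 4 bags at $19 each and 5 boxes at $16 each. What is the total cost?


Cost of bags:
4 x $19 = $76
Cost of boxes:
5 x $16 = $80
Add both:
$76 + $80 = $156

$156


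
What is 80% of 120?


Convert percentage to decimal:
80% = 0.8
Multiply:
120 x 0.8 = 96

96


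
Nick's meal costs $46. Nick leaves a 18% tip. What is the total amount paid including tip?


Calculate the tip:
18% of $46 = $8.28
Add tip to meal cost:
$46 + $8.28 = $54.28

$54.28


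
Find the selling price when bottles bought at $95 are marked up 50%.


Calculate the markup amount:
50% of $95 = $47.50
Add to cost:
$95 + $47.50 = $142.50

$142.50


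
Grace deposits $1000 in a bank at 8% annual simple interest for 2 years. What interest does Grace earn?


Use the formula I = P x R x T / 100
P x R x T = 1000 x 8 x 2 = 16000
I = 16000 / 100 = $160

$160


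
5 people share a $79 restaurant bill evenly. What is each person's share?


Total bill: $79
Number of people: 5
Each pays: $79 / 5 = $15.80

$15.80


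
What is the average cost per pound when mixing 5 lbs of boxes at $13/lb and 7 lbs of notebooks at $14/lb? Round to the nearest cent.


Cost of boxes:
5 x $13 = $65
Cost of notebooks:
7 x $14 = $98
Total cost: $65 + $98 = $163
Total weight: 12 lbs
Average: $163 / 12 = $13.5833... ≈ $13.58/lb

$13.58/lb


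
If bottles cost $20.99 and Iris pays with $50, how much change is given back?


Start with the amount paid:
$50
Subtract the price:
$50 - $20.99 = $29.01

$29.01


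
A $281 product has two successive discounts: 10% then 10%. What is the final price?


First discount:
10% of $281 = $28.10
Price after first discount:
$281 - $28.10 = $252.90
Second discount:
10% of $252.90 = $25.29
Final price:
$252.90 - $25.29 = $227.61

$227.61


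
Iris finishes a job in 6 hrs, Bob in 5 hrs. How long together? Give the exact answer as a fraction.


Iris's rate: 1/6 of the job per hour
Bob's rate: 1/5 of the job per hour
Combined rate: 1/6 + 1/5 = 11/30 per hour
Time = 1 / (11/30) = 30/11 hours (≈ 2.73 hours)

30/11 hours


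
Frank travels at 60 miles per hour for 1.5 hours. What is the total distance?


Use the formula: distance = speed x time
Speed = 60 mph, Time = 1.5 hours
60 x 1.5 = 90 miles

90 miles


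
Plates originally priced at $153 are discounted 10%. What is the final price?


Calculate the discount amount:
10% of $153 = $15.30
Subtract from original:
$153 - $15.30 = $137.70

$137.70


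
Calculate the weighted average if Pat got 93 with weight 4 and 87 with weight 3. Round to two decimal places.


Weighted sum:
4 x 93 + 3 x 87 = 633
Total weight:
4 + 3 = 7
Weighted average:
633 / 7 = 90.4285... ≈ 90.43

90.43


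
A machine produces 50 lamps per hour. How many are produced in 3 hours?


Production rate: 50 lamps per hour
Time: 3 hours
Total: 50 x 3 = 150 lamps

150 lamps


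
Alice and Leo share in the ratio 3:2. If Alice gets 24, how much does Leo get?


Find the multiplier:
24 / 3 = 8
Apply to Leo's share:
2 x 8 = 16

16


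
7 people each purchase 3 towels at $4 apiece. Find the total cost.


Cost per person:
3 x $4 = $12
Group total:
7 x $12 = $84

$84


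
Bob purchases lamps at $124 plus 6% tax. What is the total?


Calculate the tax:
6% of $124 = $7.44
Add tax to price:
$124 + $7.44 = $131.44

$131.44


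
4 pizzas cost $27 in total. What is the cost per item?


Total cost: $27
Number of items: 4
Unit price: $27 / 4 = $6.75

$6.75


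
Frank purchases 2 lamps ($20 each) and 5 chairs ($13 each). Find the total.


Cost of lamps:
2 x $20 = $40
Cost of chairs:
5 x $13 = $65
Add both:
$40 + $65 = $105

$105


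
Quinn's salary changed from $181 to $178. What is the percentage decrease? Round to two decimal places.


Find the absolute change:
|178 - 181| = 3
Divide by original and multiply by 100:
3 / 181 x 100 = 1.6574...% ≈ 1.66%

1.66%


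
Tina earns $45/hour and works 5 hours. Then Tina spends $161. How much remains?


Calculate earnings:
5 x $45 = $225
Subtract spending:
$225 - $161 = $64

$64


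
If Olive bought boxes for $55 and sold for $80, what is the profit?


Selling price = $80
Cost price = $55
Profit = selling price - cost price:
Profit = $80 - $55 = $25

$25


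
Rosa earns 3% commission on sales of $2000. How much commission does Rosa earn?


Convert rate to decimal:
3% = 0.03
Multiply by sales:
$2000 x 0.03 = $60

$60


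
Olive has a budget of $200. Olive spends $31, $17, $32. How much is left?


Add up expenses:
$31 + $17 + $32 = $80
Subtract from budget:
$200 - $80 = $120

$120


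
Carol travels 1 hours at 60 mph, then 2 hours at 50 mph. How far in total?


Leg 1 distance:
60 x 1 = 60 miles
Leg 2 distance:
50 x 2 = 100 miles
Total distance:
60 + 100 = 160 miles

160 miles


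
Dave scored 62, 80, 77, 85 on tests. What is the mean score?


Add the scores:
62 + 80 + 77 + 85 = 304
Divide by the number of tests:
304 / 4 = 76

76


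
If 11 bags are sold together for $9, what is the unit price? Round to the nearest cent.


Total cost: $9
Number of items: 11
Unit price: $9 / 11 = $0.8181... ≈ $0.82

$0.82


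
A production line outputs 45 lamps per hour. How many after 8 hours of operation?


Production rate: 45 lamps per hour
Time: 8 hours
Total: 45 x 8 = 360 lamps

360 lamps


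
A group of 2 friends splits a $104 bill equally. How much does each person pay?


Total bill: $104
Number of people: 2
Each pays: $104 / 2 = $52

$52


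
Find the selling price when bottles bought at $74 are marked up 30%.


Calculate the markup amount:
30% of $74 = $22.20
Add to cost:
$74 + $22.20 = $96.20

$96.20


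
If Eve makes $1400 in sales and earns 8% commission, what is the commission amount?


Convert rate to decimal:
8% = 0.08
Multiply by sales:
$1400 x 0.08 = $112

$112


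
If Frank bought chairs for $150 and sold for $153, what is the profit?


Selling price = $153
Cost price = $150
Profit = selling price - cost price:
Profit = $153 - $150 = $3

$3


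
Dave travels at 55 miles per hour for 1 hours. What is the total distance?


Use the formula: distance = speed x time
Speed = 55 mph, Time = 1 hours
55 x 1 = 55 miles

55 miles


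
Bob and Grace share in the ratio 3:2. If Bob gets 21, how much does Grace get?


Find the multiplier:
21 / 3 = 7
Apply to Grace's share:
2 x 7 = 14

14


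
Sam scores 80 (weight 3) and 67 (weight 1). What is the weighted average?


Weighted sum:
3 x 80 + 1 x 67 = 307
Total weight:
3 + 1 = 4
Weighted average:
307 / 4 = 76.75

76.75


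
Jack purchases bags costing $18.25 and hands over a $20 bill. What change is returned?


Start with the amount paid:
$20
Subtract the price:
$20 - $18.25 = $1.75

$1.75


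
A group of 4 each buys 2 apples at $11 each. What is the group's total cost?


Cost per person:
2 x $11 = $22
Group total:
4 x $22 = $88

$88


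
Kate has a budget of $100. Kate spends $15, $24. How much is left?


Add up expenses:
$15 + $24 = $39
Subtract from budget:
$100 - $39 = $61

$61


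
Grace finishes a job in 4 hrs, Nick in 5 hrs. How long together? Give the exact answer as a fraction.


Grace's rate: 1/4 of the job per hour
Nick's rate: 1/5 of the job per hour
Combined rate: 1/4 + 1/5 = 9/20 per hour
Time = 1 / (9/20) = 20/9 hours (≈ 2.22 hours)

20/9 hours


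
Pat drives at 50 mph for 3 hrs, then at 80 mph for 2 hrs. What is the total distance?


Leg 1 distance:
50 x 3 = 150 miles
Leg 2 distance:
80 x 2 = 160 miles
Total distance:
150 + 160 = 310 miles

310 miles


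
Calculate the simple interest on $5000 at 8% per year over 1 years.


Use the formula I = P x R x T / 100
P x R x T = 5000 x 8 x 1 = 40000
I = 40000 / 100 = $400

$400


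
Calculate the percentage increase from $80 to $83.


Find the absolute change:
|83 - 80| = 3
Divide by original and multiply by 100:
3 / 80 x 100 = 3.75%

3.75%


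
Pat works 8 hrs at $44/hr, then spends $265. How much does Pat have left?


Calculate earnings:
8 x $44 = $352
Subtract spending:
$352 - $265 = $87

$87


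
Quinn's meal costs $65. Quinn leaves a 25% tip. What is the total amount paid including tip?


Calculate the tip:
25% of $65 = $16.25
Add tip to meal cost:
$65 + $16.25 = $81.25

$81.25


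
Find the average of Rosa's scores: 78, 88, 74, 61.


Add the scores:
78 + 88 + 74 + 61 = 301
Divide by the number of tests:
301 / 4 = 75.25

75.25


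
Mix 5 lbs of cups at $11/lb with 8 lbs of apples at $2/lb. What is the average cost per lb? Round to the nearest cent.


Cost of cups:
5 x $11 = $55
Cost of apples:
8 x $2 = $16
Total cost: $55 + $16 = $71
Total weight: 13 lbs
Average: $71 / 13 = $5.4615... ≈ $5.46/lb

$5.46/lb


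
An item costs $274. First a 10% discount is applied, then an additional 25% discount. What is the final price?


First discount:
10% of $274 = $27.40
Price after first discount:
$274 - $27.40 = $246.60
Second discount:
25% of $246.60 = $61.65
Final price:
$246.60 - $61.65 = $184.95

$184.95


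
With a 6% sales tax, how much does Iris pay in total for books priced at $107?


Calculate the tax:
6% of $107 = $6.42
Add tax to price:
$107 + $6.42 = $113.42

$113.42


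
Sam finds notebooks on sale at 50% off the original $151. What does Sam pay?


Calculate the discount amount:
50% of $151 = $75.50
Subtract from original:
$151 - $75.50 = $75.50

$75.50


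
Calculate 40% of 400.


Convert percentage to decimal:
40% = 0.4
Multiply:
400 x 0.4 = 160

160


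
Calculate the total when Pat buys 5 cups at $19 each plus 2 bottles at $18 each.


Cost of cups:
5 x $19 = $95
Cost of bottles:
2 x $18 = $36
Add both:
$95 + $36 = $131

$131


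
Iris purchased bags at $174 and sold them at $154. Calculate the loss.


Selling price = $154
Cost price = $174
Loss = cost price - selling price:
Loss = $174 - $154 = $20

$20


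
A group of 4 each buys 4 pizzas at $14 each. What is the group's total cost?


Cost per person:
4 x $14 = $56
Group total:
4 x $56 = $224

$224


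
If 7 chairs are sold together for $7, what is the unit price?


Total cost: $7
Number of items: 7
Unit price: $7 / 7 = $1

$1


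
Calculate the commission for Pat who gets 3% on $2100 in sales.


Convert rate to decimal:
3% = 0.03
Multiply by sales:
$2100 x 0.03 = $63

$63


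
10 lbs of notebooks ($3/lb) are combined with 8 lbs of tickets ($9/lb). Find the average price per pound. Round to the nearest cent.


Cost of notebooks:
10 x $3 = $30
Cost of tickets:
8 x $9 = $72
Total cost: $30 + $72 = $102
Total weight: 18 lbs
Average: $102 / 18 = $5.6666... ≈ $5.67/lb

$5.67/lb


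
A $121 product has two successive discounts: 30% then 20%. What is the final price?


First discount:
30% of $121 = $36.30
Price after first discount:
$121 - $36.30 = $84.70
Second discount:
20% of $84.70 = $16.94
Final price:
$84.70 - $16.94 = $67.76

$67.76


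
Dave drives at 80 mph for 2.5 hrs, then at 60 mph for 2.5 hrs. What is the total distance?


Leg 1 distance:
80 x 2.5 = 200 miles
Leg 2 distance:
60 x 2.5 = 150 miles
Total distance:
200 + 150 = 350 miles

350 miles


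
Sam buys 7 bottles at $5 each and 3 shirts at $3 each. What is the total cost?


Cost of bottles:
7 x $5 = $35
Cost of shirts:
3 x $3 = $9
Add both:
$35 + $9 = $44

$44


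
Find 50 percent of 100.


Convert percentage to decimal:
50% = 0.5
Multiply:
100 x 0.5 = 50

50


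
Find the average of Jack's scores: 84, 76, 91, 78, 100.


Add the scores:
84 + 76 + 91 + 78 + 100 = 429
Divide by the number of tests:
429 / 5 = 85.8

85.8


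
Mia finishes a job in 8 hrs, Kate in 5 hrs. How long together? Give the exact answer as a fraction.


Mia's rate: 1/8 of the job per hour
Kate's rate: 1/5 of the job per hour
Combined rate: 1/8 + 1/5 = 13/40 per hour
Time = 1 / (13/40) = 40/13 hours (≈ 3.08 hours)

40/13 hours


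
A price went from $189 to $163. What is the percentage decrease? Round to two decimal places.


Find the absolute change:
|163 - 189| = 26
Divide by original and multiply by 100:
26 / 189 x 100 = 13.7566...% ≈ 13.76%

13.76%


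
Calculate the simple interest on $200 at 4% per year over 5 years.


Use the formula I = P x R x T / 100
P x R x T = 200 x 4 x 5 = 4000
I = 4000 / 100 = $40

$40


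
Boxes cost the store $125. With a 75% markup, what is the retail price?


Calculate the markup amount:
75% of $125 = $93.75
Add to cost:
$125 + $93.75 = $218.75

$218.75


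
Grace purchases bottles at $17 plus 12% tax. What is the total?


Calculate the tax:
12% of $17 = $2.04
Add tax to price:
$17 + $2.04 = $19.04

$19.04


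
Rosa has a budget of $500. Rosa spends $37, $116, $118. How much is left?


Add up expenses:
$37 + $116 + $118 = $271
Subtract from budget:
$500 - $271 = $229

$229


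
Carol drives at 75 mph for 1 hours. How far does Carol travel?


Use the formula: distance = speed x time
Speed = 75 mph, Time = 1 hours
75 x 1 = 75 miles

75 miles


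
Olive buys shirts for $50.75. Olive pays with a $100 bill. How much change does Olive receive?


Start with the amount paid:
$100
Subtract the price:
$100 - $50.75 = $49.25

$49.25


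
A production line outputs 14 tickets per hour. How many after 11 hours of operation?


Production rate: 14 tickets per hour
Time: 11 hours
Total: 14 x 11 = 154 tickets

154 tickets


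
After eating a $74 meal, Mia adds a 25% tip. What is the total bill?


Calculate the tip:
25% of $74 = $18.50
Add tip to meal cost:
$74 + $18.50 = $92.50

$92.50


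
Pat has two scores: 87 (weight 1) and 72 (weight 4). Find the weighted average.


Weighted sum:
1 x 87 + 4 x 72 = 375
Total weight:
1 + 4 = 5
Weighted average:
375 / 5 = 75

75


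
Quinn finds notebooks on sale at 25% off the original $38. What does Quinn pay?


Calculate the discount amount:
25% of $38 = $9.50
Subtract from original:
$38 - $9.50 = $28.50

$28.50


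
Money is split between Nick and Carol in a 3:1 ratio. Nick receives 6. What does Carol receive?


Find the multiplier:
6 / 3 = 2
Apply to Carol's share:
1 x 2 = 2

2


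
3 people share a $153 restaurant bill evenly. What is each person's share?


Total bill: $153
Number of people: 3
Each pays: $153 / 3 = $51

$51


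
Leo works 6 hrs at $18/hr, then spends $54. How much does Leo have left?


Calculate earnings:
6 x $18 = $108
Subtract spending:
$108 - $54 = $54

$54


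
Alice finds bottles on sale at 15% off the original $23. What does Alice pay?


Calculate the discount amount:
15% of $23 = $3.45
Subtract from original:
$23 - $3.45 = $19.55

$19.55


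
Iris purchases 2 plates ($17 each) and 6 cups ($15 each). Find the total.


Cost of plates:
2 x $17 = $34
Cost of cups:
6 x $15 = $90
Add both:
$34 + $90 = $124

$124


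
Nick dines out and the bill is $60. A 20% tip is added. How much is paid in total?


Calculate the tip:
20% of $60 = $12
Add tip to meal cost:
$60 + $12 = $72

$72


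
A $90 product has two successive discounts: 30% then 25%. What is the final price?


First discount:
30% of $90 = $27
Price after first discount:
$90 - $27 = $63
Second discount:
25% of $63 = $15.75
Final price:
$63 - $15.75 = $47.25

$47.25


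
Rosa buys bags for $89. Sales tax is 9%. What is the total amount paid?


Calculate the tax:
9% of $89 = $8.01
Add tax to price:
$89 + $8.01 = $97.01

$97.01


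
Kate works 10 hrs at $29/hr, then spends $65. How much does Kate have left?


Calculate earnings:
10 x $29 = $290
Subtract spending:
$290 - $65 = $225

$225


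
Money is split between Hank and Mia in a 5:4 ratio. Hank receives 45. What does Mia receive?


Find the multiplier:
45 / 5 = 9
Apply to Mia's share:
4 x 9 = 36

36


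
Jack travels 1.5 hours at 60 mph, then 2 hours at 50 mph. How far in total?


Leg 1 distance:
60 x 1.5 = 90 miles
Leg 2 distance:
50 x 2 = 100 miles
Total distance:
90 + 100 = 190 miles

190 miles


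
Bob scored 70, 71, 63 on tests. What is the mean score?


Add the scores:
70 + 71 + 63 = 204
Divide by the number of tests:
204 / 3 = 68

68


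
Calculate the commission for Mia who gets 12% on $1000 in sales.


Convert rate to decimal:
12% = 0.12
Multiply by sales:
$1000 x 0.12 = $120

$120


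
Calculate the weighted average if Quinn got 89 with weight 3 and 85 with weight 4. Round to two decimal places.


Weighted sum:
3 x 89 + 4 x 85 = 607
Total weight:
3 + 4 = 7
Weighted average:
607 / 7 = 86.7142... ≈ 86.71

86.71


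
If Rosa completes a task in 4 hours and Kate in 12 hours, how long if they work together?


Rosa's rate: 1/4 of the job per hour
Kate's rate: 1/12 of the job per hour
Combined rate: 1/4 + 1/12 = 1/3 per hour
Time = 1 / (1/3) = 3 hours

3 hours


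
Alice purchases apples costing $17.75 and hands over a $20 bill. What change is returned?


Start with the amount paid:
$20
Subtract the price:
$20 - $17.75 = $2.25

$2.25


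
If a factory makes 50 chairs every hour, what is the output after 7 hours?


Production rate: 50 chairs per hour
Time: 7 hours
Total: 50 x 7 = 350 chairs

350 chairs


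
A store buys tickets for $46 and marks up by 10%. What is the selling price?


Calculate the markup amount:
10% of $46 = $4.60
Add to cost:
$46 + $4.60 = $50.60

$50.60


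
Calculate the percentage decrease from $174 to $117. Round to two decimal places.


Find the absolute change:
|117 - 174| = 57
Divide by original and multiply by 100:
57 / 174 x 100 = 32.7586...% ≈ 32.76%

32.76%


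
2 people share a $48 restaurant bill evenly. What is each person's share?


Total bill: $48
Number of people: 2
Each pays: $48 / 2 = $24

$24


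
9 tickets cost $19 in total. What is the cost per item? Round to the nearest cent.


Total cost: $19
Number of items: 9
Unit price: $19 / 9 = $2.1111... ≈ $2.11

$2.11


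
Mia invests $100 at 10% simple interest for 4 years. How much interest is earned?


Use the formula I = P x R x T / 100
P x R x T = 100 x 10 x 4 = 4000
I = 4000 / 100 = $40

$40


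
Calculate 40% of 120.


Convert percentage to decimal:
40% = 0.4
Multiply:
120 x 0.4 = 48

48


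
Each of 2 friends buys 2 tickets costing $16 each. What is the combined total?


Cost per person:
2 x $16 = $32
Group total:
2 x $32 = $64

$64


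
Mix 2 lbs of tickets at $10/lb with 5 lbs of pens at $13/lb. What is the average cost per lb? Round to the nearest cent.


Cost of tickets:
2 x $10 = $20
Cost of pens:
5 x $13 = $65
Total cost: $20 + $65 = $85
Total weight: 7 lbs
Average: $85 / 7 = $12.1428... ≈ $12.14/lb

$12.14/lb


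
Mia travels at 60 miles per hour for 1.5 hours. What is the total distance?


Use the formula: distance = speed x time
Speed = 60 mph, Time = 1.5 hours
60 x 1.5 = 90 miles

90 miles


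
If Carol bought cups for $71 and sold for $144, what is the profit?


Selling price = $144
Cost price = $71
Profit = selling price - cost price:
Profit = $144 - $71 = $73

$73


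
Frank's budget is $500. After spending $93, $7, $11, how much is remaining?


Add up expenses:
$93 + $7 + $11 = $111
Subtract from budget:
$500 - $111 = $389

$389


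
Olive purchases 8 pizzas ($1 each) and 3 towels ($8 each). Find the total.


Cost of pizzas:
8 x $1 = $8
Cost of towels:
3 x $8 = $24
Add both:
$8 + $24 = $32

$32


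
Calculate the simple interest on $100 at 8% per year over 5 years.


Use the formula I = P x R x T / 100
P x R x T = 100 x 8 x 5 = 4000
I = 4000 / 100 = $40

$40


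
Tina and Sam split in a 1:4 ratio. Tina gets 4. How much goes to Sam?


Find the multiplier:
4 / 1 = 4
Apply to Sam's share:
4 x 4 = 16

16


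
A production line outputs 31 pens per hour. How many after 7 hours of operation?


Production rate: 31 pens per hour
Time: 7 hours
Total: 31 x 7 = 217 pens

217 pens


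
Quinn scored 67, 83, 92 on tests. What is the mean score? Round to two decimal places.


Add the scores:
67 + 83 + 92 = 242
Divide by the number of tests:
242 / 3 = 80.6666... ≈ 80.67

80.67


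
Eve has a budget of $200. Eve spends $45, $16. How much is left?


Add up expenses:
$45 + $16 = $61
Subtract from budget:
$200 - $61 = $139

$139


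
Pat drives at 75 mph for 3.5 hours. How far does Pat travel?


Use the formula: distance = speed x time
Speed = 75 mph, Time = 3.5 hours
75 x 3.5 = 262.5 miles

262.5 miles


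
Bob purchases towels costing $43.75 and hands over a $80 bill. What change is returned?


Start with the amount paid:
$80
Subtract the price:
$80 - $43.75 = $36.25

$36.25


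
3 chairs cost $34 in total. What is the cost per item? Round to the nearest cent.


Total cost: $34
Number of items: 3
Unit price: $34 / 3 = $11.3333... ≈ $11.33

$11.33


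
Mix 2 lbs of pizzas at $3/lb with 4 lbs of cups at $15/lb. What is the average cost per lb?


Cost of pizzas:
2 x $3 = $6
Cost of cups:
4 x $15 = $60
Total cost: $6 + $60 = $66
Total weight: 6 lbs
Average: $66 / 6 = $11/lb

$11/lb


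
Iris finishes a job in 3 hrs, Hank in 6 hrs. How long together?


Iris's rate: 1/3 of the job per hour
Hank's rate: 1/6 of the job per hour
Combined rate: 1/3 + 1/6 = 1/2 per hour
Time = 1 / (1/2) = 2 hours

2 hours


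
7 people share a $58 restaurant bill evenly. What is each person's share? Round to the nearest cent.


Total bill: $58
Number of people: 7
Each pays: $58 / 7 = $8.2857... ≈ $8.29

$8.29


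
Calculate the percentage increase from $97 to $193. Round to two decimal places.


Find the absolute change:
|193 - 97| = 96
Divide by original and multiply by 100:
96 / 97 x 100 = 98.9690...% ≈ 98.97%

98.97%


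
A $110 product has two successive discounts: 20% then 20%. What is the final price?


First discount:
20% of $110 = $22
Price after first discount:
$110 - $22 = $88
Second discount:
20% of $88 = $17.60
Final price:
$88 - $17.60 = $70.40

$70.40


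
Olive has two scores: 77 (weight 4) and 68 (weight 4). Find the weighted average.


Weighted sum:
4 x 77 + 4 x 68 = 580
Total weight:
4 + 4 = 8
Weighted average:
580 / 8 = 72.5

72.5


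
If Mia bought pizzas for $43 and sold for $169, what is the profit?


Selling price = $169
Cost price = $43
Profit = selling price - cost price:
Profit = $169 - $43 = $126

$126


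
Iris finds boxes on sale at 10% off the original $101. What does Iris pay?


Calculate the discount amount:
10% of $101 = $10.10
Subtract from original:
$101 - $10.10 = $90.90

$90.90


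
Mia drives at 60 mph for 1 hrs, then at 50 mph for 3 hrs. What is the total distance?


Leg 1 distance:
60 x 1 = 60 miles
Leg 2 distance:
50 x 3 = 150 miles
Total distance:
60 + 150 = 210 miles

210 miles


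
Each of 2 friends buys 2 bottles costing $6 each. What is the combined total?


Cost per person:
2 x $6 = $12
Group total:
2 x $12 = $24

$24


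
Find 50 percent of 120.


Convert percentage to decimal:
50% = 0.5
Multiply:
120 x 0.5 = 60

60


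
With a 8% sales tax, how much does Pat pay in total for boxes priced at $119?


Calculate the tax:
8% of $119 = $9.52
Add tax to price:
$119 + $9.52 = $128.52

$128.52
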